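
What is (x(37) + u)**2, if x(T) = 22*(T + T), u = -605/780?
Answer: 64438299409/24336 ≈ 2.6479e+6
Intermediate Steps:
u = -121/156 (u = -605*1/780 = -121/156 ≈ -0.77564)
x(T) = 44*T (x(T) = 22*(2*T) = 44*T)
(x(37) + u)**2 = (44*37 - 121/156)**2 = (1628 - 121/156)**2 = (253847/156)**2 = 64438299409/24336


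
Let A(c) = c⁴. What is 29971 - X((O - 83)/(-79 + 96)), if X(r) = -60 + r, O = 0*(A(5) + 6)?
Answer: 510610/17 ≈ 30036.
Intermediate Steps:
O = 0 (O = 0*(5⁴ + 6) = 0*(625 + 6) = 0*631 = 0)
29971 - X((O - 83)/(-79 + 96)) = 29971 - (-60 + (0 - 83)/(-79 + 96)) = 29971 - (-60 - 83/17) = 29971 - 1*(-1103/17) = 29971 + 1103/17 = 510610/17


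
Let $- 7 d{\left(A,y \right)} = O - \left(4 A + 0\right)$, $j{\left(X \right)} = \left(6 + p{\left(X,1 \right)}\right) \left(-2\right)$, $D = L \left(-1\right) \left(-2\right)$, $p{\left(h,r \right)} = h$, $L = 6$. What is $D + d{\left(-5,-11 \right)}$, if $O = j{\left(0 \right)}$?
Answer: $\frac{76}{7} \approx 10.857$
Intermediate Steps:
$D = 12$ ($D = 6 \left(-1\right) \left(-2\right) = \left(-6\right) \left(-2\right) = 12$)
$j{\left(X \right)} = -12 - 2 X$ ($j{\left(X \right)} = \left(6 + X\right) \left(-2\right) = -12 - 2 X$)
$O = -12$ ($O = -12 - 0 = -12 + 0 = -12$)
$d{\left(A,y \right)} = \frac{12}{7} + \frac{4 A}{7}$ ($d{\left(A,y \right)} = - \frac{-12 - \left(4 A + 0\right)}{7} = - \frac{-12 - 4 A}{7} = \frac{12}{7} + \frac{4 A}{7}$)
$D + d{\left(-5,-11 \right)} = 12 + \left(\frac{12}{7} + \frac{4}{7} \left(-5\right)\right) = 12 + \left(\frac{12}{7} - \frac{20}{7}\right) = 12 - \frac{8}{7} = \frac{76}{7}$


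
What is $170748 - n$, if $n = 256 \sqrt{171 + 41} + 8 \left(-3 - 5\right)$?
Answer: $170812 - 512 \sqrt{53} \approx 1.6708 \cdot 10^{5}$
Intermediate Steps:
$n = -64 + 512 \sqrt{53}$ ($n = 256 \sqrt{212} + 8 \left(-8\right) = 256 \cdot 2 \sqrt{53} - 64 = 512 \sqrt{53} - 64 = -64 + 512 \sqrt{53} \approx 3663.4$)
$170748 - n = 170748 - \left(-64 + 512 \sqrt{53}\right) = 170748 + \left(64 - 512 \sqrt{53}\right) = 170812 - 512 \sqrt{53}$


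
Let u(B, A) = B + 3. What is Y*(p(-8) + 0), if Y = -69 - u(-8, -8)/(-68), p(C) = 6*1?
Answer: -14091/34 ≈ -414.44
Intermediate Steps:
p(C) = 6
u(B, A) = 3 + B
Y = -4697/68 (Y = -69 - (3 - 8)/(-68) = -69 - (-5)*(-1)/68 = -69 - 1*5/68 = -69 - 5/68 = -4697/68 ≈ -69.073)
Y*(p(-8) + 0) = -4697*(6 + 0)/68 = -4697/68*6 = -14091/34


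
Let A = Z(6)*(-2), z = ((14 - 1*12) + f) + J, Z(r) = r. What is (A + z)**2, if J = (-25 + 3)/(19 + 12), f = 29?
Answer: 321489/961 ≈ 334.54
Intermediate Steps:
J = -22/31 ≈ -0.70968
z = 939/31 (z = ((14 - 1*12) + 29) - 22/31 = ((14 - 12) + 29) - 22/31 = (2 + 29) - 22/31 = 31 - 22/31 = 939/31 ≈ 30.290)
A = -12 (A = 6*(-2) = -12)
(A + z)**2 = (-12 + 939/31)**2 = (567/31)**2 = 321489/961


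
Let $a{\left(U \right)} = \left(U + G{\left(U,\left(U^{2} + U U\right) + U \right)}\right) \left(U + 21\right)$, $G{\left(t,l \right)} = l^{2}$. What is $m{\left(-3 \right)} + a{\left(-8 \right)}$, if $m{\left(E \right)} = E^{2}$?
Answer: $187105$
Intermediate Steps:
$a{\left(U \right)} = \left(21 + U\right) \left(U + \left(U + 2 U^{2}\right)^{2}\right)$ ($a{\left(U \right)} = \left(U + \left(\left(U^{2} + U U\right) + U\right)^{2}\right) \left(U + 21\right) = \left(U + \left(\left(U^{2} + U^{2}\right) + U\right)^{2}\right) \left(21 + U\right) = \left(U + \left(2 U^{2} + U\right)^{2}\right) \left(21 + U\right) = \left(U + \left(U + 2 U^{2}\right)^{2}\right) \left(21 + U\right) = \left(21 + U\right) \left(U + \left(U + 2 U^{2}\right)^{2}\right)$)
$m{\left(-3 \right)} + a{\left(-8 \right)} = \left(-3\right)^{2} - 8 \left(21 + 4 \left(-8\right)^{4} + 22 \left(-8\right) + 85 \left(-8\right)^{2} + 88 \left(-8\right)^{3}\right) = 9 - 8 \left(21 + 4 \cdot 4096 - 176 + 85 \cdot 64 + 88 \left(-512\right)\right) = 9 - 8 \left(21 + 16384 - 176 + 5440 - 45056\right) = 9 - -187096 = 9 + 187096 = 187105$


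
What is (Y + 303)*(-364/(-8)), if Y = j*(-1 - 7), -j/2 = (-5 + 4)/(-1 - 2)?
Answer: 84175/6 ≈ 14029.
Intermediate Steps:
j = -⅔ (j = -2*(-5 + 4)/(-1 - 2) = -(-2)/(-3) = -(-2)*(-1)/3 = -2*⅓ = -⅔ ≈ -0.66667)
Y = 16/3 (Y = -2*(-1 - 7)/3 = -⅔*(-8) = 16/3 ≈ 5.3333)
(Y + 303)*(-364/(-8)) = (16/3 + 303)*(-364/(-8)) = 925*(-364*(-⅛))/3 = (925/3)*(91/2) = 84175/6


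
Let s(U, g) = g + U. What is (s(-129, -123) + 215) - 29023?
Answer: -29060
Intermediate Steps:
s(U, g) = U + g
(s(-129, -123) + 215) - 29023 = ((-129 - 123) + 215) - 29023 = (-252 + 215) - 29023 = -37 - 29023 = -29060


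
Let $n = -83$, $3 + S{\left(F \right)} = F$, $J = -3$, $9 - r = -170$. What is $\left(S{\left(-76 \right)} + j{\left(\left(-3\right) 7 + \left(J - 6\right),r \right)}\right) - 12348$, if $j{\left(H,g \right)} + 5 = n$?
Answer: $-12515$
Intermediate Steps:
$r = 179$ ($r = 9 - -170 = 9 + 170 = 179$)
$S{\left(F \right)} = -3 + F$
$j{\left(H,g \right)} = -88$ ($j{\left(H,g \right)} = -5 - 83 = -88$)
$\left(S{\left(-76 \right)} + j{\left(\left(-3\right) 7 + \left(J - 6\right),r \right)}\right) - 12348 = \left(\left(-3 - 76\right) - 88\right) - 12348 = \left(-79 - 88\right) - 12348 = -167 - 12348 = -12515$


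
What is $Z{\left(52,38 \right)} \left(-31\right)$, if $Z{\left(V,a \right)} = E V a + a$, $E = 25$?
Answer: $-1532578$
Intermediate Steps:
$Z{\left(V,a \right)} = a + 25 V a$ ($Z{\left(V,a \right)} = 25 V a + a = a + 25 V a$)
$Z{\left(52,38 \right)} \left(-31\right) = 38 \left(1 + 25 \cdot 52\right) \left(-31\right) = 38 \left(1 + 1300\right) \left(-31\right) = 38 \cdot 1301 \left(-31\right) = 49438 \left(-31\right) = -1532578$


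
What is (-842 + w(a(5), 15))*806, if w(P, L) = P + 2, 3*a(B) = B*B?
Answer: -2010970/3 ≈ -6.7032e+5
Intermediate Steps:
a(B) = B**2/3 (a(B) = (B*B)/3 = B**2/3)
w(P, L) = 2 + P
(-842 + w(a(5), 15))*806 = (-842 + (2 + (1/3)*5**2))*806 = (-842 + (2 + (1/3)*25))*806 = (-842 + (2 + 25/3))*806 = (-842 + 31/3)*806 = -2495/3*806 = -2010970/3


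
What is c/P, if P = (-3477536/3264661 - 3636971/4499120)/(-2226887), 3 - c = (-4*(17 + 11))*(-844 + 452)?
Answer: -1435946504667139488005840/27519329150151 ≈ -5.2180e+10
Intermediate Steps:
c = -43901 (c = 3 - (-4*(17 + 11))*(-844 + 452) = 3 - (-4*28)*(-392) = 3 - (-112)*(-392) = 3 - 1*43904 = 3 - 43904 = -43901)
P = 27519329150151/32708742503978029840 (P = (-3477536*1/3264661 - 3636971*1/4499120)*(-1/2226887) = (-3477536/3264661 - 3636971/4499120)*(-1/2226887) = -27519329150151/14688101598320*(-1/2226887) = 27519329150151/32708742503978029840 ≈ 8.4134e-7)
c/P = -43901/27519329150151/32708742503978029840 = -43901*32708742503978029840/27519329150151 = -1435946504667139488005840/27519329150151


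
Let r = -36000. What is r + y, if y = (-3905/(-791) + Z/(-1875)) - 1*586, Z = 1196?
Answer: -54255235411/1483125 ≈ -36582.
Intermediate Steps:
y = -862735411/1483125 (y = (-3905/(-791) + 1196/(-1875)) - 1*586 = (-3905*(-1/791) + 1196*(-1/1875)) - 586 = (3905/791 - 1196/1875) - 586 = 6375839/1483125 - 586 = -862735411/1483125 ≈ -581.70)
r + y = -36000 - 862735411/1483125 = -54255235411/1483125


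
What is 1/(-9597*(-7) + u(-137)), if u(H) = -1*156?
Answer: 1/67023 ≈ 1.4920e-5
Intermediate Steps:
u(H) = -156
1/(-9597*(-7) + u(-137)) = 1/(-9597*(-7) - 156) = 1/(67179 - 156) = 1/67023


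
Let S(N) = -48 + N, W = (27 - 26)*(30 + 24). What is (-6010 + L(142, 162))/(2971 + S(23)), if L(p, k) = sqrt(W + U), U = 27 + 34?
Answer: -3005/1473 + sqrt(115)/2946 ≈ -2.0364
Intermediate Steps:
U = 61
W = 54 (W = 1*54 = 54)
L(p, k) = sqrt(115) (L(p, k) = sqrt(54 + 61) = sqrt(115))
(-6010 + L(142, 162))/(2971 + S(23)) = (-6010 + sqrt(115))/(2971 + (-48 + 23)) = (-6010 + sqrt(115))/(2971 - 25) = (-6010 + sqrt(115))/2946 = (-6010 + sqrt(115))*(1/2946) = -3005/1473 + sqrt(115)/2946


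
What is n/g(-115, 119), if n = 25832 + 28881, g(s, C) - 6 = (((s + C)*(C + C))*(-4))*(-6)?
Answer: 54713/22854 ≈ 2.3940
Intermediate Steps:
g(s, C) = 6 + 48*C*(C + s) (g(s, C) = 6 + (((s + C)*(C + C))*(-4))*(-6) = 6 + (((C + s)*(2*C))*(-4))*(-6) = 6 + ((2*C*(C + s))*(-4))*(-6) = 6 - 8*C*(C + s)*(-6) = 6 + 48*C*(C + s))
n = 54713
n/g(-115, 119) = 54713/(6 + 48*119**2 + 48*119*(-115)) = 54713/(6 + 48*14161 - 656880) = 54713/(6 + 679728 - 656880) = 54713/22854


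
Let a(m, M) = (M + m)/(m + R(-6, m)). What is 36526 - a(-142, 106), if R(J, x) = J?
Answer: 1351453/37 ≈ 36526.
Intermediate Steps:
a(m, M) = (M + m)/(-6 + m) (a(m, M) = (M + m)/(m - 6) = (M + m)/(-6 + m))
36526 - a(-142, 106) = 36526 - (106 - 142)/(-6 - 142) = 36526 - (-36)/(-148) = 36526 - (-1)*(-36)/148 = 36526 - 1*9/37 = 36526 - 9/37 = 1351453/37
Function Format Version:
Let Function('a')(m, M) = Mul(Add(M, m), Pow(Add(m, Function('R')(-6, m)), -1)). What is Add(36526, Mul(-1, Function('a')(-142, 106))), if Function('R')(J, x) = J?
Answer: Rational(1351453, 37) ≈ 36526.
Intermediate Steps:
Function('a')(m, M) = Mul(Pow(Add(-6, m), -1), Add(M, m)) (Function('a')(m, M) = Mul(Add(M, m), Pow(Add(m, -6), -1)) = Mul(Add(M, m), Pow(Add(-6, m), -1)) = Mul(Pow(Add(-6, m), -1), Add(M, m)))
Add(36526, Mul(-1, Function('a')(-142, 106))) = Add(36526, Mul(-1, Mul(Pow(Add(-6, -142), -1), Add(106, -142)))) = Add(36526, Mul(-1, Mul(Pow(-148, -1), -36))) = Add(36526, Mul(-1, Mul(Rational(-1, 148), -36))) = Add(36526, Mul(-1, Rational(9, 37))) = Add(36526, Rational(-9, 37)) = Rational(1351453, 37)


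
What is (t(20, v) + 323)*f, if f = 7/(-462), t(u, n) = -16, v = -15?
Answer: -307/66 ≈ -4.6515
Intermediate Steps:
f = -1/66 (f = 7*(-1/462) = -1/66 ≈ -0.015152)
(t(20, v) + 323)*f = (-16 + 323)*(-1/66) = 307*(-1/66) = -307/66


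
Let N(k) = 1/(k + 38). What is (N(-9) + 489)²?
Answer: 201129124/841 ≈ 2.3915e+5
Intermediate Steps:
N(k) = 1/(38 + k)
(N(-9) + 489)² = (1/(38 - 9) + 489)² = (1/29 + 489)² = (14182/29)² = 201129124/841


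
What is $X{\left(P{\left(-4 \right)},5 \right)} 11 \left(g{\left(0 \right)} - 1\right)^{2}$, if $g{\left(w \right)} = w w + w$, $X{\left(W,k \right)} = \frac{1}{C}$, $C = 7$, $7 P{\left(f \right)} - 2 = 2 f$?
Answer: $\frac{11}{7} \approx 1.5714$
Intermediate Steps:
$P{\left(f \right)} = \frac{2}{7} + \frac{2 f}{7}$
$X{\left(W,k \right)} = \frac{1}{7}$
$g{\left(w \right)} = w + w^{2}$ ($g{\left(w \right)} = w^{2} + w = w + w^{2}$)
$X{\left(P{\left(-4 \right)},5 \right)} 11 \left(g{\left(0 \right)} - 1\right)^{2} = \frac{1}{7} \cdot 11 \left(0 \left(1 + 0\right) - 1\right)^{2} = \frac{11 \left(0 \cdot 1 - 1\right)^{2}}{7} = \frac{11 \left(0 - 1\right)^{2}}{7} = \frac{11 \left(-1\right)^{2}}{7} = \frac{11}{7} \cdot 1 = \frac{11}{7}$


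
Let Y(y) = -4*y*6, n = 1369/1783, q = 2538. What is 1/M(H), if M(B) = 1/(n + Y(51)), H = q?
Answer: -2181023/1783 ≈ -1223.2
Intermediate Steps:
H = 2538
n = 1369/1783 (n = 1369*(1/1783) = 1369/1783 ≈ 0.76781)
Y(y) = -24*y
M(B) = -1783/2181023 (M(B) = 1/(1369/1783 - 24*51) = 1/(1369/1783 - 1224) = 1/(-2181023/1783) = -1783/2181023)
1/M(H) = 1/(-1783/2181023) = -2181023/1783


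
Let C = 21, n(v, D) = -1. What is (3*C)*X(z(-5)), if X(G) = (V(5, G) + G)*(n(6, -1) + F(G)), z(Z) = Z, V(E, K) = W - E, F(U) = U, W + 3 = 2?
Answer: 4158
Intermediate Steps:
W = -1 (W = -3 + 2 = -1)
V(E, K) = -1 - E
X(G) = (-1 + G)*(-6 + G) (X(G) = ((-1 - 1*5) + G)*(-1 + G) = ((-1 - 5) + G)*(-1 + G) = (-6 + G)*(-1 + G) = (-1 + G)*(-6 + G))
(3*C)*X(z(-5)) = (3*21)*(6 + (-5)² - 7*(-5)) = 63*(6 + 25 + 35) = 63*66 = 4158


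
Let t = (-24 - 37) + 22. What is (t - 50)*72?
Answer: -6408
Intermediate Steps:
t = -39 (t = -61 + 22 = -39)
(t - 50)*72 = (-39 - 50)*72 = -89*72 = -6408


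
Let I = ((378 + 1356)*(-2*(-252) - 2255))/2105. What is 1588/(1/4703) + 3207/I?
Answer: 7558564650147/1012078 ≈ 7.4684e+6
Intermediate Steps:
I = -3036234/2105 (I = (1734*(504 - 2255))*(1/2105) = (1734*(-1751))*(1/2105) = -3036234*1/2105 = -3036234/2105 ≈ -1442.4)
1588/(1/4703) + 3207/I = 1588/(1/4703) + 3207/(-3036234/2105) = 1588/(1/4703) + 3207*(-2105/3036234) = 1588*4703 - 2250245/1012078 = 7468364 - 2250245/1012078 = 7558564650147/1012078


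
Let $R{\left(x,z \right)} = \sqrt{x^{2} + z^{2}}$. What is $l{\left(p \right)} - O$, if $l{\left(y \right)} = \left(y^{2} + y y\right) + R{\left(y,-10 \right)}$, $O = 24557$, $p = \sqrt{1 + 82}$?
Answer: $-24391 + \sqrt{183} \approx -24377.0$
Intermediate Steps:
$p = \sqrt{83} \approx 9.1104$
$l{\left(y \right)} = \sqrt{100 + y^{2}} + 2 y^{2}$ ($l{\left(y \right)} = \left(y^{2} + y y\right) + \sqrt{y^{2} + \left(-10\right)^{2}} = \left(y^{2} + y^{2}\right) + \sqrt{y^{2} + 100} = 2 y^{2} + \sqrt{100 + y^{2}} = \sqrt{100 + y^{2}} + 2 y^{2}$)
$l{\left(p \right)} - O = \left(\sqrt{100 + \left(\sqrt{83}\right)^{2}} + 2 \left(\sqrt{83}\right)^{2}\right) - 24557 = \left(\sqrt{100 + 83} + 2 \cdot 83\right) - 24557 = \left(\sqrt{183} + 166\right) - 24557 = \left(166 + \sqrt{183}\right) - 24557 = -24391 + \sqrt{183}$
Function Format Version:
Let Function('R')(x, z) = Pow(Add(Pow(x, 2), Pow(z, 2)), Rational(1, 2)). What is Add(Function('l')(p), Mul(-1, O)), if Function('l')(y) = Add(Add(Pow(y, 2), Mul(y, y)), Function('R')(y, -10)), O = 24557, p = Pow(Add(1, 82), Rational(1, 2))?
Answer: Add(-24391, Pow(183, Rational(1, 2))) ≈ -24377.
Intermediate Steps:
p = Pow(83, Rational(1, 2)) ≈ 9.1104
Function('l')(y) = Add(Pow(Add(100, Pow(y, 2)), Rational(1, 2)), Mul(2, Pow(y, 2))) (Function('l')(y) = Add(Add(Pow(y, 2), Mul(y, y)), Pow(Add(Pow(y, 2), Pow(-10, 2)), Rational(1, 2))) = Add(Add(Pow(y, 2), Pow(y, 2)), Pow(Add(Pow(y, 2), 100), Rational(1, 2))) = Add(Mul(2, Pow(y, 2)), Pow(Add(100, Pow(y, 2)), Rational(1, 2))) = Add(Pow(Add(100, Pow(y, 2)), Rational(1, 2)), Mul(2, Pow(y, 2))))
Add(Function('l')(p), Mul(-1, O)) = Add(Add(Pow(Add(100, Pow(Pow(83, Rational(1, 2)), 2)), Rational(1, 2)), Mul(2, Pow(Pow(83, Rational(1, 2)), 2))), Mul(-1, 24557)) = Add(Add(Pow(Add(100, 83), Rational(1, 2)), Mul(2, 83)), -24557) = Add(Add(Pow(183, Rational(1, 2)), 166), -24557) = Add(Add(166, Pow(183, Rational(1, 2))), -24557) = Add(-24391, Pow(183, Rational(1, 2)))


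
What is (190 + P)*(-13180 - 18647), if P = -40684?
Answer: 1288802538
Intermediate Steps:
(190 + P)*(-13180 - 18647) = (190 - 40684)*(-13180 - 18647) = -40494*(-31827) = 1288802538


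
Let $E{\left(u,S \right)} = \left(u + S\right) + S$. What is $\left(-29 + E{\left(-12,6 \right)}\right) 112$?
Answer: $-3248$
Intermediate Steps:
$E{\left(u,S \right)} = u + 2 S$ ($E{\left(u,S \right)} = \left(S + u\right) + S = u + 2 S$)
$\left(-29 + E{\left(-12,6 \right)}\right) 112 = \left(-29 + \left(-12 + 2 \cdot 6\right)\right) 112 = \left(-29 + \left(-12 + 12\right)\right) 112 = \left(-29 + 0\right) 112 = \left(-29\right) 112 = -3248$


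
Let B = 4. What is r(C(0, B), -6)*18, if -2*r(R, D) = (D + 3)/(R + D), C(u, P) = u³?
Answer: -9/2 ≈ -4.5000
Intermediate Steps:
r(R, D) = -(3 + D)/(2*(D + R)) (r(R, D) = -(D + 3)/(2*(R + D)) = -(3 + D)/(2*(D + R)))
r(C(0, B), -6)*18 = ((-3 - 1*(-6))/(2*(-6 + 0³)))*18 = ((-3 + 6)/(2*(-6 + 0)))*18 = ((½)*3/(-6))*18 = ((½)*(-⅙)*3)*18 = -¼*18 = -9/2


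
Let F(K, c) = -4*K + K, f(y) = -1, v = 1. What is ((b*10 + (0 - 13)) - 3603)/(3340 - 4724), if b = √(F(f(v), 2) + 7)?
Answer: 452/173 - 5*√10/692 ≈ 2.5899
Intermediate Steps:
F(K, c) = -3*K
b = √10 (b = √(-3*(-1) + 7) = √(3 + 7) = √10 ≈ 3.1623)
((b*10 + (0 - 13)) - 3603)/(3340 - 4724) = ((√10*10 + (0 - 13)) - 3603)/(3340 - 4724) = ((10*√10 - 13) - 3603)/(-1384) = ((-13 + 10*√10) - 3603)*(-1/1384) = (-3616 + 10*√10)*(-1/1384) = 452/173 - 5*√10/692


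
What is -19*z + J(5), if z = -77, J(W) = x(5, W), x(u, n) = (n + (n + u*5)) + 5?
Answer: 1503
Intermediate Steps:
x(u, n) = 5 + 2*n + 5*u (x(u, n) = (n + (n + 5*u)) + 5 = (2*n + 5*u) + 5 = 5 + 2*n + 5*u)
J(W) = 30 + 2*W (J(W) = 5 + 2*W + 5*5 = 5 + 2*W + 25 = 30 + 2*W)
-19*z + J(5) = -19*(-77) + (30 + 2*5) = 1463 + (30 + 10) = 1463 + 40 = 1503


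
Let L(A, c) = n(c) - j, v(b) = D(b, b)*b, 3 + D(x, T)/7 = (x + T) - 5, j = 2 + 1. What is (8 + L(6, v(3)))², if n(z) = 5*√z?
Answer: -1025 + 50*I*√42 ≈ -1025.0 + 324.04*I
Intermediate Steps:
j = 3
D(x, T) = -56 + 7*T + 7*x (D(x, T) = -21 + 7*((x + T) - 5) = -21 + 7*((T + x) - 5) = -21 + 7*(-5 + T + x) = -21 + (-35 + 7*T + 7*x) = -56 + 7*T + 7*x)
v(b) = b*(-56 + 14*b) (v(b) = (-56 + 7*b + 7*b)*b = (-56 + 14*b)*b = b*(-56 + 14*b))
L(A, c) = -3 + 5*√c (L(A, c) = 5*√c - 1*3 = 5*√c - 3 = -3 + 5*√c)
(8 + L(6, v(3)))² = (8 + (-3 + 5*√(14*3*(-4 + 3))))² = (8 + (-3 + 5*√(14*3*(-1))))² = (8 + (-3 + 5*√(-42)))² = (8 + (-3 + 5*(I*√42)))² = (8 + (-3 + 5*I*√42))² = (5 + 5*I*√42)²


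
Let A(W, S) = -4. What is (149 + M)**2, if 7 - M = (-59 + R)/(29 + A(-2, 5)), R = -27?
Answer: 15888196/625 ≈ 25421.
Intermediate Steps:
M = 261/25 (M = 7 - (-59 - 27)/(29 - 4) = 7 - (-86)/25 = 7 - 1*(-86/25) = 7 + 86/25 = 261/25 ≈ 10.440)
(149 + M)**2 = (149 + 261/25)**2 = (3986/25)**2 = 15888196/625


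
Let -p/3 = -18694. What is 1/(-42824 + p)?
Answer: 1/13258 ≈ 7.5426e-5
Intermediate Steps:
p = 56082 (p = -3*(-18694) = 56082)
1/(-42824 + p) = 1/(-42824 + 56082) = 1/13258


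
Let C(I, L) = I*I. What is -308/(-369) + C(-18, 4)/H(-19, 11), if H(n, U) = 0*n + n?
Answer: -113704/7011 ≈ -16.218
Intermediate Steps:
H(n, U) = n (H(n, U) = 0 + n = n)
C(I, L) = I²
-308/(-369) + C(-18, 4)/H(-19, 11) = -308/(-369) + (-18)²/(-19) = -308*(-1/369) + 324*(-1/19) = 308/369 - 324/19 = -113704/7011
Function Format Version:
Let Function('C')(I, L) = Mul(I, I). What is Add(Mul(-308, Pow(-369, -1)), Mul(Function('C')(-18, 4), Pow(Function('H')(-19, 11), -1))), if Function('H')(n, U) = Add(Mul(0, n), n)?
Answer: Rational(-113704, 7011) ≈ -16.218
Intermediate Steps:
Function('H')(n, U) = n (Function('H')(n, U) = Add(0, n) = n)
Function('C')(I, L) = Pow(I, 2)
Add(Mul(-308, Pow(-369, -1)), Mul(Function('C')(-18, 4), Pow(Function('H')(-19, 11), -1))) = Add(Mul(-308, Pow(-369, -1)), Mul(Pow(-18, 2), Pow(-19, -1))) = Add(Mul(-308, Rational(-1, 369)), Mul(324, Rational(-1, 19))) = Add(Rational(308, 369), Rational(-324, 19)) = Rational(-113704, 7011)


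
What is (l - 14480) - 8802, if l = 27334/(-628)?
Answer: -7324215/314 ≈ -23326.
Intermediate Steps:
l = -13667/314 (l = 27334*(-1/628) = -13667/314 ≈ -43.525)
(l - 14480) - 8802 = (-13667/314 - 14480) - 8802 = -4560387/314 - 8802 = -7324215/314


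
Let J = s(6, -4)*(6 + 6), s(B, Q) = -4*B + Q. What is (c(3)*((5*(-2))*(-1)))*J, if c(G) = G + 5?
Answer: -26880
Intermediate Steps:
s(B, Q) = Q - 4*B
J = -336 (J = (-4 - 4*6)*(6 + 6) = (-4 - 24)*12 = -28*12 = -336)
c(G) = 5 + G
(c(3)*((5*(-2))*(-1)))*J = ((5 + 3)*((5*(-2))*(-1)))*(-336) = (8*(-10*(-1)))*(-336) = (8*10)*(-336) = 80*(-336) = -26880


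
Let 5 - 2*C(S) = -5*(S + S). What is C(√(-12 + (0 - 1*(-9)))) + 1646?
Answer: 3297/2 + 5*I*√3 ≈ 1648.5 + 8.6602*I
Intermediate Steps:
C(S) = 5/2 + 5*S (C(S) = 5/2 - (-5)*(S + S)/2 = 5/2 - (-5)*2*S/2 = 5/2 - (-5)*S = 5/2 + 5*S)
C(√(-12 + (0 - 1*(-9)))) + 1646 = (5/2 + 5*√(-12 + (0 - 1*(-9)))) + 1646 = (5/2 + 5*√(-12 + (0 + 9))) + 1646 = (5/2 + 5*√(-12 + 9)) + 1646 = (5/2 + 5*√(-3)) + 1646 = (5/2 + 5*(I*√3)) + 1646 = (5/2 + 5*I*√3) + 1646 = 3297/2 + 5*I*√3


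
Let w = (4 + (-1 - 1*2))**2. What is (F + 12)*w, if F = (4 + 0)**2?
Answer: 28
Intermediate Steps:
w = 1 (w = (4 + (-1 - 2))**2 = (4 - 3)**2 = 1**2 = 1)
F = 16 (F = 4**2 = 16)
(F + 12)*w = (16 + 12)*1 = 28*1 = 28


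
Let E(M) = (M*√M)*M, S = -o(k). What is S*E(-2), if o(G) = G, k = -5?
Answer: 20*I*√2 ≈ 28.284*I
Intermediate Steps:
S = 5 (S = -1*(-5) = 5)
E(M) = M^(5/2) (E(M) = M^(3/2)*M = M^(5/2))
S*E(-2) = 5*(-2)^(5/2) = 5*(4*I*√2) = 20*I*√2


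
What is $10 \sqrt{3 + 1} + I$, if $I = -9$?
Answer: $11$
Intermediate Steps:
$10 \sqrt{3 + 1} + I = 10 \sqrt{3 + 1} - 9 = 10 \sqrt{4} - 9 = 10 \cdot 2 - 9 = 20 - 9 = 11$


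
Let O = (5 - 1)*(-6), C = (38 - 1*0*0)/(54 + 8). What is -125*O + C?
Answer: 93019/31 ≈ 3000.6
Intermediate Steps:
C = 19/31 (C = (38 + 0*0)/62 = (38 + 0)*(1/62) = 38*(1/62) = 19/31 ≈ 0.61290)
O = -24 (O = 4*(-6) = -24)
-125*O + C = -125*(-24) + 19/31 = 3000 + 19/31 = 93019/31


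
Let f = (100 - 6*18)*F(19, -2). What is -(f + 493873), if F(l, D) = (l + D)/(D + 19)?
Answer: -493865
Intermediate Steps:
F(l, D) = (D + l)/(19 + D)
f = -8 (f = (100 - 6*18)*((-2 + 19)/(19 - 2)) = (100 - 108)*(17/17) = -8*17/17 = -8*1 = -8)
-(f + 493873) = -(-8 + 493873) = -1*493865 = -493865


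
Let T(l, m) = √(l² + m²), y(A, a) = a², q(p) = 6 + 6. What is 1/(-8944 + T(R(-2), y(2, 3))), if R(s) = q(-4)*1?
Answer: -1/8929 ≈ -0.00011199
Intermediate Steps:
q(p) = 12
R(s) = 12 (R(s) = 12*1 = 12)
1/(-8944 + T(R(-2), y(2, 3))) = 1/(-8944 + √(12² + (3²)²)) = 1/(-8944 + √(144 + 9²)) = 1/(-8944 + √(144 + 81)) = 1/(-8944 + √225) = 1/(-8944 + 15) = 1/(-8929) = -1/8929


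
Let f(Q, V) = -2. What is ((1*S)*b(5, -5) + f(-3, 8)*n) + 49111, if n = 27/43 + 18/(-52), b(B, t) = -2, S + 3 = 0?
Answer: 27456088/559 ≈ 49116.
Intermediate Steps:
S = -3 (S = -3 + 0 = -3)
n = 315/1118 (n = 27*(1/43) + 18*(-1/52) = 27/43 - 9/26 = 315/1118 ≈ 0.28175)
((1*S)*b(5, -5) + f(-3, 8)*n) + 49111 = ((1*(-3))*(-2) - 2*315/1118) + 49111 = (-3*(-2) - 315/559) + 49111 = (6 - 315/559) + 49111 = 3039/559 + 49111 = 27456088/559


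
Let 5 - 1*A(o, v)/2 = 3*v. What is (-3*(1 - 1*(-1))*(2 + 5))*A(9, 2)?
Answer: 84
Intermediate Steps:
A(o, v) = 10 - 6*v
(-3*(1 - 1*(-1))*(2 + 5))*A(9, 2) = (-3*(1 - 1*(-1))*(2 + 5))*(10 - 6*2) = (-3*(1 + 1)*7)*(10 - 12) = -6*7*(-2) = -3*14*(-2) = -42*(-2) = 84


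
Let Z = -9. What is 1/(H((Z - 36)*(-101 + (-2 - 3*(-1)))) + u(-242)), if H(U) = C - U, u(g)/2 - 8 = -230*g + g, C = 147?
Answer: 1/106499 ≈ 9.3898e-6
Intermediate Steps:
u(g) = 16 - 458*g (u(g) = 16 + 2*(-230*g + g) = 16 + 2*(-229*g) = 16 - 458*g)
H(U) = 147 - U
1/(H((Z - 36)*(-101 + (-2 - 3*(-1)))) + u(-242)) = 1/((147 - (-9 - 36)*(-101 + (-2 - 3*(-1)))) + (16 - 458*(-242))) = 1/((147 - (-45)*(-101 + (-2 + 3))) + (16 + 110836)) = 1/((147 - (-45)*(-101 + 1)) + 110852) = 1/((147 - (-45)*(-100)) + 110852) = 1/((147 - 1*4500) + 110852) = 1/((147 - 4500) + 110852) = 1/(-4353 + 110852) = 1/106499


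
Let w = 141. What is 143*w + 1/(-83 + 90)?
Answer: 141142/7 ≈ 20163.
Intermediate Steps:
143*w + 1/(-83 + 90) = 143*141 + 1/(-83 + 90) = 20163 + 1/7 = 20163 + ⅐ = 141142/7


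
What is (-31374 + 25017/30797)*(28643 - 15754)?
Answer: -12453352586229/30797 ≈ -4.0437e+8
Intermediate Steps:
(-31374 + 25017/30797)*(28643 - 15754) = (-31374 + 25017*(1/30797))*12889 = (-31374 + 25017/30797)*12889 = -966200061/30797*12889 = -12453352586229/30797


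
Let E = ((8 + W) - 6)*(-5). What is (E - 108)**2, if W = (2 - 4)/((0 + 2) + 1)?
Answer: 118336/9 ≈ 13148.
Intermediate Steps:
W = -2/3 (W = -2/(2 + 1) = -2/3 ≈ -0.66667)
E = -20/3 (E = ((8 - 2/3) - 6)*(-5) = (22/3 - 6)*(-5) = (4/3)*(-5) = -20/3 ≈ -6.6667)
(E - 108)**2 = (-20/3 - 108)**2 = (-344/3)**2 = 118336/9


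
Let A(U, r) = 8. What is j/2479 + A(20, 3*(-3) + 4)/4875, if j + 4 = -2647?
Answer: -12903793/12085125 ≈ -1.0677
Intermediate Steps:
j = -2651 (j = -4 - 2647 = -2651)
j/2479 + A(20, 3*(-3) + 4)/4875 = -2651/2479 + 8/4875 = -12903793/12085125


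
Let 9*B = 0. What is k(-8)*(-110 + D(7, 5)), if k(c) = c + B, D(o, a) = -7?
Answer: 936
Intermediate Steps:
B = 0 (B = (1/9)*0 = 0)
k(c) = c (k(c) = c + 0 = c)
k(-8)*(-110 + D(7, 5)) = -8*(-110 - 7) = -8*(-117) = 936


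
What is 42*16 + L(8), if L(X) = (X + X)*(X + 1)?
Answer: 816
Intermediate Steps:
L(X) = 2*X*(1 + X) (L(X) = (2*X)*(1 + X) = 2*X*(1 + X))
42*16 + L(8) = 42*16 + 2*8*(1 + 8) = 672 + 2*8*9 = 672 + 144 = 816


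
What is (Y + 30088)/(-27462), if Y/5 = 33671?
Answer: -198443/27462 ≈ -7.2261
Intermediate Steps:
Y = 168355 (Y = 5*33671 = 168355)
(Y + 30088)/(-27462) = (168355 + 30088)/(-27462) = 198443*(-1/27462) = -198443/27462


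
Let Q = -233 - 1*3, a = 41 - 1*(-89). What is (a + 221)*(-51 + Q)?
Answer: -100737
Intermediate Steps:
a = 130 (a = 41 + 89 = 130)
Q = -236 (Q = -233 - 3 = -236)
(a + 221)*(-51 + Q) = (130 + 221)*(-51 - 236) = 351*(-287) = -100737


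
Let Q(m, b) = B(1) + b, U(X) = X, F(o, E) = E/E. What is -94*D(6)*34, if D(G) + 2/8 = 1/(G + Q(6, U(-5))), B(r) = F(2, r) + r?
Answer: -799/3 ≈ -266.33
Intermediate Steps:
F(o, E) = 1
B(r) = 1 + r
Q(m, b) = 2 + b (Q(m, b) = (1 + 1) + b = 2 + b)
D(G) = -¼ + 1/(-3 + G) (D(G) = -¼ + 1/(G + (2 - 5)) = -¼ + 1/(G - 3) = -¼ + 1/(-3 + G))
-94*D(6)*34 = -47*(7 - 1*6)/(2*(-3 + 6))*34 = -47*(7 - 6)/(2*3)*34 = -47/(2*3)*34 = -94*1/12*34 = -47/6*34 = -799/3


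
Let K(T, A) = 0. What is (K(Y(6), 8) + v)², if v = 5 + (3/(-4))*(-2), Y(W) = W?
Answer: 169/4 ≈ 42.250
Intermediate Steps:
v = 13/2 (v = 5 + (3*(-¼))*(-2) = 5 - ¾*(-2) = 5 + 3/2 = 13/2 ≈ 6.5000)
(K(Y(6), 8) + v)² = (0 + 13/2)² = (13/2)² = 169/4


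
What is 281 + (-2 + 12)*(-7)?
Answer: 211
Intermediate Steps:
281 + (-2 + 12)*(-7) = 281 + 10*(-7) = 281 - 70 = 211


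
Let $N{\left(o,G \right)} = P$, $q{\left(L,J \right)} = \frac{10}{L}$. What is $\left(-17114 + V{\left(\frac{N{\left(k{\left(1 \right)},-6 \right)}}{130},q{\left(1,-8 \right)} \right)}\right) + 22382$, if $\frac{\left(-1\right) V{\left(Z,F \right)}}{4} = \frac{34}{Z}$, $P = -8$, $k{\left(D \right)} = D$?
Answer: $7478$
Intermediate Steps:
$N{\left(o,G \right)} = -8$
$V{\left(Z,F \right)} = - \frac{136}{Z}$ ($V{\left(Z,F \right)} = - 4 \frac{34}{Z} = - \frac{136}{Z}$)
$\left(-17114 + V{\left(\frac{N{\left(k{\left(1 \right)},-6 \right)}}{130},q{\left(1,-8 \right)} \right)}\right) + 22382 = \left(-17114 - \frac{136}{\left(-8\right) \frac{1}{130}}\right) + 22382 = \left(-17114 - \frac{136}{- \frac{4}{65}}\right) + 22382 = \left(-17114 - -2210\right) + 22382 = \left(-17114 + 2210\right) + 22382 = -14904 + 22382 = 7478$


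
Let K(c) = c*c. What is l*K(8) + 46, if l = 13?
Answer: 878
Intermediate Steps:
K(c) = c**2
l*K(8) + 46 = 13*8**2 + 46 = 13*64 + 46 = 832 + 46 = 878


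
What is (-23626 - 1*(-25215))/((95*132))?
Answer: 1589/12540 ≈ 0.12671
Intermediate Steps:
(-23626 - 1*(-25215))/((95*132)) = (-23626 + 25215)/12540 = 1589*(1/12540) = 1589/12540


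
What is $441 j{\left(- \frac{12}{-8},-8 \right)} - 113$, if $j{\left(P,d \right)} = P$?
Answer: $\frac{1097}{2} \approx 548.5$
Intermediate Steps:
$441 j{\left(- \frac{12}{-8},-8 \right)} - 113 = 441 \left(- \frac{12}{-8}\right) - 113 = 441 \left(\left(-12\right) \left(- \frac{1}{8}\right)\right) - 113 = 441 \cdot \frac{3}{2} - 113 = \frac{1323}{2} - 113 = \frac{1097}{2}$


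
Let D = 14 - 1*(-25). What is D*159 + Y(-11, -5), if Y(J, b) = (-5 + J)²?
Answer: 6457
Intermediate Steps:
D = 39 (D = 14 + 25 = 39)
D*159 + Y(-11, -5) = 39*159 + (-5 - 11)² = 6201 + (-16)² = 6201 + 256 = 6457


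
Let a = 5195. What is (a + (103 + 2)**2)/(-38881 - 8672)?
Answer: -16220/47553 ≈ -0.34109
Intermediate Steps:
(a + (103 + 2)**2)/(-38881 - 8672) = (5195 + (103 + 2)**2)/(-38881 - 8672) = (5195 + 105**2)/(-47553) = (5195 + 11025)*(-1/47553) = 16220*(-1/47553) = -16220/47553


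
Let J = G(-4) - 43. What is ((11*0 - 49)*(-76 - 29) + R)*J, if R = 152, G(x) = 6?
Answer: -195989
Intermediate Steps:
J = -37 (J = 6 - 43 = -37)
((11*0 - 49)*(-76 - 29) + R)*J = ((11*0 - 49)*(-76 - 29) + 152)*(-37) = ((0 - 49)*(-105) + 152)*(-37) = (-49*(-105) + 152)*(-37) = (5145 + 152)*(-37) = 5297*(-37) = -195989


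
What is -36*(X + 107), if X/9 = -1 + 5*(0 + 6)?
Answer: -13248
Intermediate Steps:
X = 261 (X = 9*(-1 + 5*(0 + 6)) = 9*(-1 + 5*6) = 9*(-1 + 30) = 9*29 = 261)
-36*(X + 107) = -36*(261 + 107) = -36*368 = -13248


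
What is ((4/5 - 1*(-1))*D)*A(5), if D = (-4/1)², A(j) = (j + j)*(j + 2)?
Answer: 2016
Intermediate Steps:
A(j) = 2*j*(2 + j) (A(j) = (2*j)*(2 + j) = 2*j*(2 + j))
D = 16 (D = (-4*1)² = (-4)² = 16)
((4/5 - 1*(-1))*D)*A(5) = ((4/5 - 1*(-1))*16)*(2*5*(2 + 5)) = ((4*(⅕) + 1)*16)*(2*5*7) = ((⅘ + 1)*16)*70 = ((9/5)*16)*70 = (144/5)*70 = 2016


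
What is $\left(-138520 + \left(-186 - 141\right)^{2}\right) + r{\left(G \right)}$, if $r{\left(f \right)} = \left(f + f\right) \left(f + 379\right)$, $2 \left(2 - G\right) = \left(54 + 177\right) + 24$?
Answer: $- \frac{190439}{2} \approx -95220.0$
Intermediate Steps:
$G = - \frac{251}{2}$ ($G = 2 - \frac{\left(54 + 177\right) + 24}{2} = 2 - \frac{231 + 24}{2} = 2 - \frac{255}{2} = - \frac{251}{2} \approx -125.5$)
$r{\left(f \right)} = 2 f \left(379 + f\right)$
$\left(-138520 + \left(-186 - 141\right)^{2}\right) + r{\left(G \right)} = \left(-138520 + \left(-186 - 141\right)^{2}\right) + 2 \left(- \frac{251}{2}\right) \left(379 - \frac{251}{2}\right) = \left(-138520 + \left(-327\right)^{2}\right) + 2 \left(- \frac{251}{2}\right) \frac{507}{2} = \left(-138520 + 106929\right) - \frac{127257}{2} = -31591 - \frac{127257}{2} = - \frac{190439}{2}$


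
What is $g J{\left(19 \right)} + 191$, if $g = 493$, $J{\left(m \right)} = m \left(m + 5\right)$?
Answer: $224999$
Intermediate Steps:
$J{\left(m \right)} = m \left(5 + m\right)$
$g J{\left(19 \right)} + 191 = 493 \cdot 19 \left(5 + 19\right) + 191 = 493 \cdot 19 \cdot 24 + 191 = 493 \cdot 456 + 191 = 224808 + 191 = 224999$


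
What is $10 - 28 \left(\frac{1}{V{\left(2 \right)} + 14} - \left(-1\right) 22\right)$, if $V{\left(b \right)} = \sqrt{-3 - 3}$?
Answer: $\frac{2 \left(- 303 \sqrt{6} + 4256 i\right)}{\sqrt{6} - 14 i} \approx -607.94 + 0.33953 i$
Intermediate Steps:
$V{\left(b \right)} = i \sqrt{6}$ ($V{\left(b \right)} = \sqrt{-6} = i \sqrt{6}$)
$10 - 28 \left(\frac{1}{V{\left(2 \right)} + 14} - \left(-1\right) 22\right) = 10 - 28 \left(\frac{1}{i \sqrt{6} + 14} - \left(-1\right) 22\right) = 10 - 28 \left(\frac{1}{14 + i \sqrt{6}} - -22\right) = 10 - 28 \left(\frac{1}{14 + i \sqrt{6}} + 22\right) = 10 - 28 \left(22 + \frac{1}{14 + i \sqrt{6}}\right) = 10 - \left(616 + \frac{28}{14 + i \sqrt{6}}\right) = -606 - \frac{28}{14 + i \sqrt{6}}$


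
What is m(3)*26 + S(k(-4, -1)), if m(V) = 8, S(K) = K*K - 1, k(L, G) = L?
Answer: 223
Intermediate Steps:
S(K) = -1 + K² (S(K) = K² - 1 = -1 + K²)
m(3)*26 + S(k(-4, -1)) = 8*26 + (-1 + (-4)²) = 208 + (-1 + 16) = 208 + 15 = 223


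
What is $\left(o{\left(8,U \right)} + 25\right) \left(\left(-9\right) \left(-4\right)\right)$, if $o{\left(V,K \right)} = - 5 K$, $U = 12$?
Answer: $-1260$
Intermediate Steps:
$\left(o{\left(8,U \right)} + 25\right) \left(\left(-9\right) \left(-4\right)\right) = \left(\left(-5\right) 12 + 25\right) \left(\left(-9\right) \left(-4\right)\right) = \left(-60 + 25\right) 36 = \left(-35\right) 36 = -1260$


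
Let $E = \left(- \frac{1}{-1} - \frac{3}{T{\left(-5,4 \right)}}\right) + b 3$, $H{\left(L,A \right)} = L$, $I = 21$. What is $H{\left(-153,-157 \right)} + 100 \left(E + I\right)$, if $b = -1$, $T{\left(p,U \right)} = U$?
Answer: $1672$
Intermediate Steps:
$E = - \frac{11}{4}$ ($E = \left(- \frac{1}{-1} - \frac{3}{4}\right) - 3 = \left(\left(-1\right) \left(-1\right) - \frac{3}{4}\right) - 3 = \left(1 - \frac{3}{4}\right) - 3 = \frac{1}{4} - 3 = - \frac{11}{4} \approx -2.75$)
$H{\left(-153,-157 \right)} + 100 \left(E + I\right) = -153 + 100 \left(- \frac{11}{4} + 21\right) = -153 + 100 \cdot \frac{73}{4} = -153 + 1825 = 1672$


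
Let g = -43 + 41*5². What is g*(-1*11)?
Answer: -10802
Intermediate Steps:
g = 982 (g = -43 + 41*25 = -43 + 1025 = 982)
g*(-1*11) = 982*(-1*11) = 982*(-11) = -10802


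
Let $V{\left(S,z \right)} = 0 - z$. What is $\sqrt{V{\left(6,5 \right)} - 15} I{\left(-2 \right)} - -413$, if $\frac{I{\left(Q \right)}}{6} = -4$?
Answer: $413 - 48 i \sqrt{5} \approx 413.0 - 107.33 i$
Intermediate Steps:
$V{\left(S,z \right)} = - z$
$I{\left(Q \right)} = -24$ ($I{\left(Q \right)} = 6 \left(-4\right) = -24$)
$\sqrt{V{\left(6,5 \right)} - 15} I{\left(-2 \right)} - -413 = \sqrt{\left(-1\right) 5 - 15} \left(-24\right) - -413 = \sqrt{-5 - 15} \left(-24\right) + 413 = \sqrt{-20} \left(-24\right) + 413 = 2 i \sqrt{5} \left(-24\right) + 413 = - 48 i \sqrt{5} + 413 = 413 - 48 i \sqrt{5}$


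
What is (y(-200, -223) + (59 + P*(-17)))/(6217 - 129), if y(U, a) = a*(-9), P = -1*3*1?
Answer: 2117/6088 ≈ 0.34773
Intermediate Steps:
P = -3 (P = -3*1 = -3)
y(U, a) = -9*a
(y(-200, -223) + (59 + P*(-17)))/(6217 - 129) = (-9*(-223) + (59 - 3*(-17)))/(6217 - 129) = (2007 + (59 + 51))/6088 = (2007 + 110)*(1/6088) = 2117*(1/6088) = 2117/6088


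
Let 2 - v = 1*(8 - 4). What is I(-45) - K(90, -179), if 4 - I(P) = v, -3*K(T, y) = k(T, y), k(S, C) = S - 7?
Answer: 101/3 ≈ 33.667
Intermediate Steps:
k(S, C) = -7 + S
K(T, y) = 7/3 - T/3 (K(T, y) = -(-7 + T)/3 = 7/3 - T/3)
v = -2 (v = 2 - (8 - 4) = 2 - 4 = -2)
I(P) = 6 (I(P) = 4 - 1*(-2) = 4 + 2 = 6)
I(-45) - K(90, -179) = 6 - (7/3 - ⅓*90) = 6 - (7/3 - 30) = 6 - 1*(-83/3) = 6 + 83/3 = 101/3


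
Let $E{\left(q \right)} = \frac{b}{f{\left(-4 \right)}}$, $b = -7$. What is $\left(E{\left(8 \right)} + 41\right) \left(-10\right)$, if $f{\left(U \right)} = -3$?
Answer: $- \frac{1300}{3} \approx -433.33$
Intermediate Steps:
$E{\left(q \right)} = \frac{7}{3}$ ($E{\left(q \right)} = - \frac{7}{-3} = \left(-7\right) \left(- \frac{1}{3}\right) = \frac{7}{3}$)
$\left(E{\left(8 \right)} + 41\right) \left(-10\right) = \left(\frac{7}{3} + 41\right) \left(-10\right) = \frac{130}{3} \left(-10\right) = - \frac{1300}{3}$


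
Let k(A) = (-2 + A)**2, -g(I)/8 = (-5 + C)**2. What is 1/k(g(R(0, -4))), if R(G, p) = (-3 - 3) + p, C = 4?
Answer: 1/100 ≈ 0.010000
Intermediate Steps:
R(G, p) = -6 + p
g(I) = -8 (g(I) = -8*(-5 + 4)**2 = -8*(-1)**2 = -8*1 = -8)
1/k(g(R(0, -4))) = 1/((-2 - 8)**2) = 1/((-10)**2) = 1/100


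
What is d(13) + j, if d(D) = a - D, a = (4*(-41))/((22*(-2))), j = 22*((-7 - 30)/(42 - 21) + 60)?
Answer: 293824/231 ≈ 1272.0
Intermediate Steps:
j = 26906/21 (j = 22*(-37/21 + 60) = 22*(1223/21) = 26906/21 ≈ 1281.2)
a = 41/11 (a = -164/(-44) = -164*(-1/44) = 41/11 ≈ 3.7273)
d(D) = 41/11 - D
d(13) + j = (41/11 - 1*13) + 26906/21 = (41/11 - 13) + 26906/21 = -102/11 + 26906/21 = 293824/231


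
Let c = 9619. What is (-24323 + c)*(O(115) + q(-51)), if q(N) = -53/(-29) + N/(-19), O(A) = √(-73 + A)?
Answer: -36554144/551 - 14704*√42 ≈ -1.6163e+5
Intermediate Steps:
q(N) = 53/29 - N/19 (q(N) = -53*(-1/29) + N*(-1/19) = 53/29 - N/19)
(-24323 + c)*(O(115) + q(-51)) = (-24323 + 9619)*(√(-73 + 115) + (53/29 - 1/19*(-51))) = -14704*(√42 + (53/29 + 51/19)) = -14704*(√42 + 2486/551) = -14704*(2486/551 + √42) = -36554144/551 - 14704*√42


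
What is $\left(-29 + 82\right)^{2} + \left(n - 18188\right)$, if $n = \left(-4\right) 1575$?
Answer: $-21679$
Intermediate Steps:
$n = -6300$
$\left(-29 + 82\right)^{2} + \left(n - 18188\right) = \left(-29 + 82\right)^{2} - 24488 = 53^{2} - 24488 = 2809 - 24488 = -21679$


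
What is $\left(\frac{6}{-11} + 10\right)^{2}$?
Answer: $\frac{10816}{121} \approx 89.388$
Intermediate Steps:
$\left(\frac{6}{-11} + 10\right)^{2} = \left(6 \left(- \frac{1}{11}\right) + 10\right)^{2} = \left(- \frac{6}{11} + 10\right)^{2} = \left(\frac{104}{11}\right)^{2} = \frac{10816}{121}$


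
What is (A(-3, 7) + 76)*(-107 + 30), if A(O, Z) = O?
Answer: -5621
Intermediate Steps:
(A(-3, 7) + 76)*(-107 + 30) = (-3 + 76)*(-107 + 30) = 73*(-77) = -5621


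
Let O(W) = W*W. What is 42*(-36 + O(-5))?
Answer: -462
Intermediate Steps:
O(W) = W²
42*(-36 + O(-5)) = 42*(-36 + (-5)²) = 42*(-36 + 25) = 42*(-11) = -462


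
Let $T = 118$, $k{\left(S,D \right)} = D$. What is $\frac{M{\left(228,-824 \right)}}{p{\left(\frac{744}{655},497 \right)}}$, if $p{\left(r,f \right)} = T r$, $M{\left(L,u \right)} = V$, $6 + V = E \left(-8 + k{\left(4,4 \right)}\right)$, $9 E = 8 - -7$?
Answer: $- \frac{12445}{131688} \approx -0.094504$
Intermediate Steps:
$E = \frac{5}{3}$ ($E = \frac{8 - -7}{9} = \frac{8 + 7}{9} = \frac{1}{9} \cdot 15 = \frac{5}{3} \approx 1.6667$)
$V = - \frac{38}{3}$ ($V = -6 + \frac{5 \left(-8 + 4\right)}{3} = -6 + \frac{5}{3} \left(-4\right) = -6 - \frac{20}{3} = - \frac{38}{3} \approx -12.667$)
$M{\left(L,u \right)} = - \frac{38}{3}$
$p{\left(r,f \right)} = 118 r$
$\frac{M{\left(228,-824 \right)}}{p{\left(\frac{744}{655},497 \right)}} = - \frac{38}{3 \cdot 118 \cdot \frac{744}{655}} = - \frac{38}{3 \cdot \frac{87792}{655}} = \left(- \frac{38}{3}\right) \frac{655}{87792} = - \frac{12445}{131688}$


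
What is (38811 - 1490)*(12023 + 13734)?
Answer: 961276997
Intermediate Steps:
(38811 - 1490)*(12023 + 13734) = 37321*25757 = 961276997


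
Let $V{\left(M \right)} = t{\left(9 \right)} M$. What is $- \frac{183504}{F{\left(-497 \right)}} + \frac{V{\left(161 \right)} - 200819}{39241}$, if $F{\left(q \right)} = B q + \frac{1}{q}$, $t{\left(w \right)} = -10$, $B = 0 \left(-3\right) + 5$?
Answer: $\frac{554804743979}{8077406681} \approx 68.686$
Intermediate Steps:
$B = 5$ ($B = 0 + 5 = 5$)
$V{\left(M \right)} = - 10 M$
$F{\left(q \right)} = \frac{1}{q} + 5 q$ ($F{\left(q \right)} = 5 q + \frac{1}{q} = \frac{1}{q} + 5 q$)
$- \frac{183504}{F{\left(-497 \right)}} + \frac{V{\left(161 \right)} - 200819}{39241} = - \frac{183504}{\frac{1}{-497} + 5 \left(-497\right)} + \frac{\left(-10\right) 161 - 200819}{39241} = - \frac{183504}{- \frac{1}{497} - 2485} + \left(-1610 - 200819\right) \frac{1}{39241} = - \frac{183504}{- \frac{1235046}{497}} - \frac{202429}{39241} = \left(-183504\right) \left(- \frac{497}{1235046}\right) - \frac{202429}{39241} = \frac{15200248}{205841} - \frac{202429}{39241} = \frac{554804743979}{8077406681}$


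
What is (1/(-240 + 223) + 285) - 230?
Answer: 934/17 ≈ 54.941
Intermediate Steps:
(1/(-240 + 223) + 285) - 230 = (1/(-17) + 285) - 230 = (-1/17 + 285) - 230 = 4844/17 - 230 = 934/17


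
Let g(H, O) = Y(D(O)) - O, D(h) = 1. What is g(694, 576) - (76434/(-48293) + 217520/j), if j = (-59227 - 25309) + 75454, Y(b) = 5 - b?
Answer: -119839315962/219298513 ≈ -546.47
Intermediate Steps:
g(H, O) = 4 - O (g(H, O) = (5 - 1*1) - O = (5 - 1) - O = 4 - O)
j = -9082 (j = -84536 + 75454 = -9082)
g(694, 576) - (76434/(-48293) + 217520/j) = (4 - 1*576) - (76434/(-48293) + 217520/(-9082)) = (4 - 576) - (76434*(-1/48293) + 217520*(-1/9082)) = -572 - (-76434/48293 - 108760/4541) = -572 - 1*(-5599433474/219298513) = -572 + 5599433474/219298513 = -119839315962/219298513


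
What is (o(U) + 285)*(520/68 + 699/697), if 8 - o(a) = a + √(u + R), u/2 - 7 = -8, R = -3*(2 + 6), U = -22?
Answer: 1899135/697 - 6029*I*√26/697 ≈ 2724.7 - 44.106*I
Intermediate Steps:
R = -24 (R = -3*8 = -24)
u = -2 (u = 14 + 2*(-8) = 14 - 16 = -2)
o(a) = 8 - a - I*√26 (o(a) = 8 - (a + √(-2 - 24)) = 8 - (a + √(-26)) = 8 - (a + I*√26) = 8 + (-a - I*√26) = 8 - a - I*√26)
(o(U) + 285)*(520/68 + 699/697) = ((8 - 1*(-22) - I*√26) + 285)*(520/68 + 699/697) = ((8 + 22 - I*√26) + 285)*(520*(1/68) + 699*(1/697)) = ((30 - I*√26) + 285)*(130/17 + 699/697) = (315 - I*√26)*(6029/697) = 1899135/697 - 6029*I*√26/697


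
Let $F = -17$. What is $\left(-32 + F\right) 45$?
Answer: $-2205$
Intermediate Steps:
$\left(-32 + F\right) 45 = \left(-32 - 17\right) 45 = \left(-49\right) 45 = -2205$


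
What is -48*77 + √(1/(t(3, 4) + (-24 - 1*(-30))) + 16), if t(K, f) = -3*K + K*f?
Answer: -3696 + √145/3 ≈ -3692.0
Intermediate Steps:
-48*77 + √(1/(t(3, 4) + (-24 - 1*(-30))) + 16) = -48*77 + √(1/(3*(-3 + 4) + (-24 - 1*(-30))) + 16) = -3696 + √(1/(3*1 + (-24 + 30)) + 16) = -3696 + √(1/(3 + 6) + 16) = -3696 + √(1/9 + 16) = -3696 + √(⅑ + 16) = -3696 + √(145/9) = -3696 + √145/3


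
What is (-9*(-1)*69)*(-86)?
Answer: -53406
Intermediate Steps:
(-9*(-1)*69)*(-86) = (9*69)*(-86) = 621*(-86) = -53406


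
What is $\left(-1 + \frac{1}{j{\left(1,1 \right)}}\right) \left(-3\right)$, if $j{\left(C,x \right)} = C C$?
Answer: $0$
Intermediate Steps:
$j{\left(C,x \right)} = C^{2}$
$\left(-1 + \frac{1}{j{\left(1,1 \right)}}\right) \left(-3\right) = \left(-1 + \frac{1}{1^{2}}\right) \left(-3\right) = \left(-1 + 1^{-1}\right) \left(-3\right) = \left(-1 + 1\right) \left(-3\right) = 0 \left(-3\right) = 0$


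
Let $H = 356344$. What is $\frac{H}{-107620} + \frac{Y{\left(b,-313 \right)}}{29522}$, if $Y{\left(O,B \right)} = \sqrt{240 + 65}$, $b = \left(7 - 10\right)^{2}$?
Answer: $- \frac{89086}{26905} + \frac{\sqrt{305}}{29522} \approx -3.3105$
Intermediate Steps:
$b = 9$ ($b = \left(-3\right)^{2} = 9$)
$Y{\left(O,B \right)} = \sqrt{305}$
$\frac{H}{-107620} + \frac{Y{\left(b,-313 \right)}}{29522} = \frac{356344}{-107620} + \frac{\sqrt{305}}{29522} = 356344 \left(- \frac{1}{107620}\right) + \sqrt{305} \cdot \frac{1}{29522} = - \frac{89086}{26905} + \frac{\sqrt{305}}{29522}$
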